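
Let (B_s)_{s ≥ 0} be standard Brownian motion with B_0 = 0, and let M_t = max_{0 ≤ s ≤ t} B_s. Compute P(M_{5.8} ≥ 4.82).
P(M_{5.8} ≥ 4.82) = 2·P(B_{5.8} ≥ 4.82) = 2(1 − Φ(4.82/√5.8)) ≈ 0.0453

By the reflection principle for Brownian motion, P(M_t ≥ a) = 2 · P(B_t ≥ a) for a ≥ 0. Since B_t ~ N(0, t), P(B_t ≥ 4.82) = 1 − Φ(4.82/√t) = 1 − Φ(4.82/√5.8) = 1 − Φ(2.0014). So
  P(M_{5.8} ≥ 4.82) = 2(1 − Φ(2.0014)) ≈ 0.0453.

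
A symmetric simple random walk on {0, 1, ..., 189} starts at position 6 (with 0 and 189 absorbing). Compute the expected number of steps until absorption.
E[τ | X_0 = 6] = 1098

Let v_k = E[τ | X_0 = k]. Boundary: v_0 = v_189 = 0. Recurrence: v_k = 1 + (v_{k-1} + v_{k+1})/2 for 1 ≤ k ≤ 188. The particular solution to v_k − (v_{k-1} + v_{k+1})/2 = 1 is v_k = −k^2. Adding homogeneous solution A + B k and matching boundaries gives v_k = k (189 − k). Substituting k = 6: v_6 = 6 · 183 = 1098.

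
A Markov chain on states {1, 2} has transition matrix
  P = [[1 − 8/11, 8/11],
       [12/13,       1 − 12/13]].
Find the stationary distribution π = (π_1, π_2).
π_1 = 33/59, π_2 = 26/59

Solve πP = π with π_1 + π_2 = 1. From πP = π: π_1 · (1 − 8/11) + π_2 · 12/13 = π_1 ⇒ π_2 · 12/13 = π_1 · 8/11 ⇒ π_2/π_1 = (8/11)/(12/13) = 26/33. Together with π_1 + π_2 = 1:
  π_1 = (12/13)/(8/11 + 12/13) = (12/13)/(236/143) = 33/59,
  π_2 = (8/11)/(8/11 + 12/13) = (8/11)/(236/143) = 26/59.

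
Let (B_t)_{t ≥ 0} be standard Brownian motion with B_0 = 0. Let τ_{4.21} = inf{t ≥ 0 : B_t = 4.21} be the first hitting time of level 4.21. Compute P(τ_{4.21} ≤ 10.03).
P(τ_{4.21} ≤ 10.03) = 2(1 − Φ(4.21/√10.03)) = 2(1 − Φ(1.3293)) ≈ 0.1837

By the reflection principle for standard BM, P(τ_b ≤ t) = 2 · P(B_t ≥ b). Since B_t ~ N(0, t), P(B_t ≥ 4.21) = 1 − Φ(4.21/√t) = 1 − Φ(4.21/√10.03) = 1 − Φ(1.3293) ≈ 0.09187. Doubling: P(τ_{4.21} ≤ 10.03) ≈ 2 · 0.09187 = 0.18374 ≈ 0.1837.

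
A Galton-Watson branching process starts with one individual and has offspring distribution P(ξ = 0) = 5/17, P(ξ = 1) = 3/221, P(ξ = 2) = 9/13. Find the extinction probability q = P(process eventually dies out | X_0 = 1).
q = 65/153

The pgf is f(s) = 5/17 + 3/221·s + 9/13·s². The extinction probability q is the smallest fixed point of f in [0, 1]. Setting s = f(s):
  9/13·s² + (3/221 − 1)·s + 5/17 = 0
  9/13·s² − (5/17 + 9/13)·s + 5/17 = 0
which factors as (s − 1)·(9/13·s − 5/17) = 0, giving roots s = 1 and s = (5/17)/(9/13) = 65/153.
Mean offspring μ = 3/221 + 2·9/13 = 309/221 > 1 (supercritical), so q < 1. The extinction probability is the smaller root: q = (5/17)/(9/13) = 65/153.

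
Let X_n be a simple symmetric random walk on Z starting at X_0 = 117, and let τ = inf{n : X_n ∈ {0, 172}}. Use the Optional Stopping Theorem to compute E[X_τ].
E[X_τ] = 117

X_n is a martingale and τ is a bounded-mean stopping time (indeed τ is finite a.s. with bounded expectation since the walk is in a bounded region). By the OST, E[X_τ] = E[X_0] = 117. Equivalently: E[X_τ] = 172 · P(hit 172 first) + 0 · P(hit 0 first) = 172 · (117/172) = 117.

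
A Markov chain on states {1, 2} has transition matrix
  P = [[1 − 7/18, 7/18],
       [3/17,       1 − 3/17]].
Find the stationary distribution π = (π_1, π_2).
π_1 = 54/173, π_2 = 119/173

Solve πP = π with π_1 + π_2 = 1. From πP = π: π_1 · (1 − 7/18) + π_2 · 3/17 = π_1 ⇒ π_2 · 3/17 = π_1 · 7/18 ⇒ π_2/π_1 = (7/18)/(3/17) = 119/54. Together with π_1 + π_2 = 1:
  π_1 = (3/17)/(7/18 + 3/17) = (3/17)/(173/306) = 54/173,
  π_2 = (7/18)/(7/18 + 3/17) = (7/18)/(173/306) = 119/173.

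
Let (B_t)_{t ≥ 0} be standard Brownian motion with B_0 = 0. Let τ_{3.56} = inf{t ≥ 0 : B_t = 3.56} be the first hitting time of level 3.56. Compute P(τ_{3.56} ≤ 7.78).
P(τ_{3.56} ≤ 7.78) = 2(1 − Φ(3.56/√7.78)) = 2(1 − Φ(1.2763)) ≈ 0.2018

By the reflection principle for standard BM, P(τ_b ≤ t) = 2 · P(B_t ≥ b). Since B_t ~ N(0, t), P(B_t ≥ 3.56) = 1 − Φ(3.56/√t) = 1 − Φ(3.56/√7.78) = 1 − Φ(1.2763) ≈ 0.10092. Doubling: P(τ_{3.56} ≤ 7.78) ≈ 2 · 0.10092 = 0.20184 ≈ 0.2018.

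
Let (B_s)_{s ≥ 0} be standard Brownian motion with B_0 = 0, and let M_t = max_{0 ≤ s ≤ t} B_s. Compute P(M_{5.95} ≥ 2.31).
P(M_{5.95} ≥ 2.31) = 2·P(B_{5.95} ≥ 2.31) = 2(1 − Φ(2.31/√5.95)) ≈ 0.3436

By the reflection principle for Brownian motion, P(M_t ≥ a) = 2 · P(B_t ≥ a) for a ≥ 0. Since B_t ~ N(0, t), P(B_t ≥ 2.31) = 1 − Φ(2.31/√t) = 1 − Φ(2.31/√5.95) = 1 − Φ(0.9470). So
  P(M_{5.95} ≥ 2.31) = 2(1 − Φ(0.9470)) ≈ 0.3436.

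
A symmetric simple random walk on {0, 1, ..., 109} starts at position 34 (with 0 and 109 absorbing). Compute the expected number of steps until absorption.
E[τ | X_0 = 34] = 2550

Let v_k = E[τ | X_0 = k]. Boundary: v_0 = v_109 = 0. Recurrence: v_k = 1 + (v_{k-1} + v_{k+1})/2 for 1 ≤ k ≤ 108. The particular solution to v_k − (v_{k-1} + v_{k+1})/2 = 1 is v_k = −k^2. Adding homogeneous solution A + B k and matching boundaries gives v_k = k (109 − k). Substituting k = 34: v_34 = 34 · 75 = 2550.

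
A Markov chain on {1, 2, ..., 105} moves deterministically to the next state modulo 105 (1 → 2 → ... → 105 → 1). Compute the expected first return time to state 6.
E[T_6 | X_0 = 6] = 105

The chain cycles deterministically, so starting at state 6 it returns in exactly 105 steps. Equivalently, the stationary distribution is uniform π_j = 1/105 for every state j, so by Kac's formula E[T_6] = 1/π_6 = 105.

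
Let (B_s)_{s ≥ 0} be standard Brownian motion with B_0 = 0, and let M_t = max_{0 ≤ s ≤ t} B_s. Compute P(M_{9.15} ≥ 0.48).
P(M_{9.15} ≥ 0.48) = 2·P(B_{9.15} ≥ 0.48) = 2(1 − Φ(0.48/√9.15)) ≈ 0.8739

By the reflection principle for Brownian motion, P(M_t ≥ a) = 2 · P(B_t ≥ a) for a ≥ 0. Since B_t ~ N(0, t), P(B_t ≥ 0.48) = 1 − Φ(0.48/√t) = 1 − Φ(0.48/√9.15) = 1 − Φ(0.1587). So
  P(M_{9.15} ≥ 0.48) = 2(1 − Φ(0.1587)) ≈ 0.8739.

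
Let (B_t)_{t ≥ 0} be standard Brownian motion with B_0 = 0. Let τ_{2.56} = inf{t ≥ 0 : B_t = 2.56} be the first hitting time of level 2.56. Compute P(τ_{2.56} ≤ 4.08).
P(τ_{2.56} ≤ 4.08) = 2(1 − Φ(2.56/√4.08)) = 2(1 − Φ(1.2674)) ≈ 0.2050

By the reflection principle for standard BM, P(τ_b ≤ t) = 2 · P(B_t ≥ b). Since B_t ~ N(0, t), P(B_t ≥ 2.56) = 1 − Φ(2.56/√t) = 1 − Φ(2.56/√4.08) = 1 − Φ(1.2674) ≈ 0.10251. Doubling: P(τ_{2.56} ≤ 4.08) ≈ 2 · 0.10251 = 0.20502 ≈ 0.2050.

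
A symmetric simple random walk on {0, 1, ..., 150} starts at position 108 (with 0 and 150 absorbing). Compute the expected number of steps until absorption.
E[τ | X_0 = 108] = 4536

Let v_k = E[τ | X_0 = k]. Boundary: v_0 = v_150 = 0. Recurrence: v_k = 1 + (v_{k-1} + v_{k+1})/2 for 1 ≤ k ≤ 149. The particular solution to v_k − (v_{k-1} + v_{k+1})/2 = 1 is v_k = −k^2. Adding homogeneous solution A + B k and matching boundaries gives v_k = k (150 − k). Substituting k = 108: v_108 = 108 · 42 = 4536.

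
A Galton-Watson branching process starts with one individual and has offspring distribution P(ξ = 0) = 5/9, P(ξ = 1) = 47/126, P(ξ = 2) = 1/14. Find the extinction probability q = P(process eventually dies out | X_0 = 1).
q = 1

Mean offspring μ = 0·5/9 + 1·47/126 + 2·1/14 = 65/126 ≤ 1. For μ ≤ 1 with offspring not concentrated at 1, the Galton-Watson process goes extinct almost surely, so q = 1.
(Algebraic check: The pgf is f(s) = 5/9 + 47/126·s + 1/14·s². The extinction probability q is the smallest fixed point of f in [0, 1]. Setting s = f(s):
  1/14·s² + (47/126 − 1)·s + 5/9 = 0
  1/14·s² − (5/9 + 1/14)·s + 5/9 = 0
which factors as (s − 1)·(1/14·s − 5/9) = 0, giving roots s = 1 and s = (5/9)/(1/14) = 70/9. Since 70/9 ≥ 1, the smallest root in [0, 1] is s = 1.)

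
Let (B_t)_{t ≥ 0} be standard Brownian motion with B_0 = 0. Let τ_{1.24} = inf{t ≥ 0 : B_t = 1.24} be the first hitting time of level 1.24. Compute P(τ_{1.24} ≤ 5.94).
P(τ_{1.24} ≤ 5.94) = 2(1 − Φ(1.24/√5.94)) = 2(1 − Φ(0.5088)) ≈ 0.6109

By the reflection principle for standard BM, P(τ_b ≤ t) = 2 · P(B_t ≥ b). Since B_t ~ N(0, t), P(B_t ≥ 1.24) = 1 − Φ(1.24/√t) = 1 − Φ(1.24/√5.94) = 1 − Φ(0.5088) ≈ 0.30545. Doubling: P(τ_{1.24} ≤ 5.94) ≈ 2 · 0.30545 = 0.61090 ≈ 0.6109.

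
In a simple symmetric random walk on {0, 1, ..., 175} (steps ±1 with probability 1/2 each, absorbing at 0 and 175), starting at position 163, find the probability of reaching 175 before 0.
P(hit 175 before 0) = 163/175

Let u_k = P(hit 175 before 0 | start at k). Then u_0 = 0, u_175 = 1, and u_k = u_{k-1}/2 + u_{k+1}/2 for 1 ≤ k ≤ 174. This harmonic recurrence is solved by u_k = k/175, giving u_163 = 163/175.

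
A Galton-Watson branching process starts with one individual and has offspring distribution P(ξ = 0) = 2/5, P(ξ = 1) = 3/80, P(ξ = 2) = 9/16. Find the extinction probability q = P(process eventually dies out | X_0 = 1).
q = 32/45

The pgf is f(s) = 2/5 + 3/80·s + 9/16·s². The extinction probability q is the smallest fixed point of f in [0, 1]. Setting s = f(s):
  9/16·s² + (3/80 − 1)·s + 2/5 = 0
  9/16·s² − (2/5 + 9/16)·s + 2/5 = 0
which factors as (s − 1)·(9/16·s − 2/5) = 0, giving roots s = 1 and s = (2/5)/(9/16) = 32/45.
Mean offspring μ = 3/80 + 2·9/16 = 93/80 > 1 (supercritical), so q < 1. The extinction probability is the smaller root: q = (2/5)/(9/16) = 32/45.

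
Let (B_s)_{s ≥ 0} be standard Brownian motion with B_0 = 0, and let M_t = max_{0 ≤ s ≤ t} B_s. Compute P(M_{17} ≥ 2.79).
P(M_{17} ≥ 2.79) = 2·P(B_{17} ≥ 2.79) = 2(1 − Φ(2.79/√17)) ≈ 0.4986

By the reflection principle for Brownian motion, P(M_t ≥ a) = 2 · P(B_t ≥ a) for a ≥ 0. Since B_t ~ N(0, t), P(B_t ≥ 2.79) = 1 − Φ(2.79/√t) = 1 − Φ(2.79/√17) = 1 − Φ(0.6767). So
  P(M_{17} ≥ 2.79) = 2(1 − Φ(0.6767)) ≈ 0.4986.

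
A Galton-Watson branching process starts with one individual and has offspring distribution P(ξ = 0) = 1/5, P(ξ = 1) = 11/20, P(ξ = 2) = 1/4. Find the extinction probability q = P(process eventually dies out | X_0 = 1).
q = 4/5

The pgf is f(s) = 1/5 + 11/20·s + 1/4·s². The extinction probability q is the smallest fixed point of f in [0, 1]. Setting s = f(s):
  1/4·s² + (11/20 − 1)·s + 1/5 = 0
  1/4·s² − (1/5 + 1/4)·s + 1/5 = 0
which factors as (s − 1)·(1/4·s − 1/5) = 0, giving roots s = 1 and s = (1/5)/(1/4) = 4/5.
Mean offspring μ = 11/20 + 2·1/4 = 21/20 > 1 (supercritical), so q < 1. The extinction probability is the smaller root: q = (1/5)/(1/4) = 4/5.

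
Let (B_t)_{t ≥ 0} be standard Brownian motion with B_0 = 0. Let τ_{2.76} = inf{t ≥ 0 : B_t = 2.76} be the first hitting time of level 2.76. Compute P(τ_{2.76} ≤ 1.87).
P(τ_{2.76} ≤ 1.87) = 2(1 − Φ(2.76/√1.87)) = 2(1 − Φ(2.0183)) ≈ 0.0436

By the reflection principle for standard BM, P(τ_b ≤ t) = 2 · P(B_t ≥ b). Since B_t ~ N(0, t), P(B_t ≥ 2.76) = 1 − Φ(2.76/√t) = 1 − Φ(2.76/√1.87) = 1 − Φ(2.0183) ≈ 0.02178. Doubling: P(τ_{2.76} ≤ 1.87) ≈ 2 · 0.02178 = 0.04356 ≈ 0.0436.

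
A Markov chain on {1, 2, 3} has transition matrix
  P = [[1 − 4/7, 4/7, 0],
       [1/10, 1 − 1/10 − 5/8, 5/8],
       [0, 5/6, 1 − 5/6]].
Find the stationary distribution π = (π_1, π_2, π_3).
π = (1/11, 40/77, 30/77)

This is a birth-death chain on three states, which satisfies detailed balance: π_1 · P_{12} = π_2 · P_{21} and π_2 · P_{23} = π_3 · P_{32}.
From π_1 · 4/7 = π_2 · 1/10: π_2/π_1 = (4/7)/(1/10) = 40/7.
From π_2 · 5/8 = π_3 · 5/6: π_3/π_2 = (5/8)/(5/6) = 3/4.
Take π_1 proportional to 1; then unnormalized π = (1, 40/7, 30/7). Normalize by dividing by the sum 11:
  π = (1/11, 40/77, 30/77).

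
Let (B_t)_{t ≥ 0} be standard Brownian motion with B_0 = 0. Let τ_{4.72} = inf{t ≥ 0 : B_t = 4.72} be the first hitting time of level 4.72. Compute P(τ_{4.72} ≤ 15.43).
P(τ_{4.72} ≤ 15.43) = 2(1 − Φ(4.72/√15.43)) = 2(1 − Φ(1.2016)) ≈ 0.2295

By the reflection principle for standard BM, P(τ_b ≤ t) = 2 · P(B_t ≥ b). Since B_t ~ N(0, t), P(B_t ≥ 4.72) = 1 − Φ(4.72/√t) = 1 − Φ(4.72/√15.43) = 1 − Φ(1.2016) ≈ 0.11476. Doubling: P(τ_{4.72} ≤ 15.43) ≈ 2 · 0.11476 = 0.22952 ≈ 0.2295.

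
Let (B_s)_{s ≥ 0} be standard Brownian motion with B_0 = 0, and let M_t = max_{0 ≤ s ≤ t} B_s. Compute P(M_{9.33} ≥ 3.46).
P(M_{9.33} ≥ 3.46) = 2·P(B_{9.33} ≥ 3.46) = 2(1 − Φ(3.46/√9.33)) ≈ 0.2573

By the reflection principle for Brownian motion, P(M_t ≥ a) = 2 · P(B_t ≥ a) for a ≥ 0. Since B_t ~ N(0, t), P(B_t ≥ 3.46) = 1 − Φ(3.46/√t) = 1 − Φ(3.46/√9.33) = 1 − Φ(1.1328). So
  P(M_{9.33} ≥ 3.46) = 2(1 − Φ(1.1328)) ≈ 0.2573.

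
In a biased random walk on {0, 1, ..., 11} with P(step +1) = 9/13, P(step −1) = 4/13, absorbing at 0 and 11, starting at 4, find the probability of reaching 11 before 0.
P(hit 11 before 0) = (1 − (4/9)^4) / (1 − (4/9)^11) = 6031323909/6275373061

Let u_k denote P(reach 11 before 0 | start at k). Boundary: u_0 = 0, u_11 = 1. Recurrence: u_k = 9/13·u_{k+1} + 4/13·u_{k-1} for 1 ≤ k ≤ 10. Try u_k = A + B·r^k with r = q/p = (4/13)/(9/13) = 4/9. Substitution satisfies the recurrence; boundary conditions give:
  u_k = (1 − r^k) / (1 − r^N) = (1 − (4/9)^4) / (1 − (4/9)^11) = 6031323909/6275373061.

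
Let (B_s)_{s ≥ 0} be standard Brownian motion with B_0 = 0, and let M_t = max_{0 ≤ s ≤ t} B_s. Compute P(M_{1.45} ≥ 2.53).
P(M_{1.45} ≥ 2.53) = 2·P(B_{1.45} ≥ 2.53) = 2(1 − Φ(2.53/√1.45)) ≈ 0.0356

By the reflection principle for Brownian motion, P(M_t ≥ a) = 2 · P(B_t ≥ a) for a ≥ 0. Since B_t ~ N(0, t), P(B_t ≥ 2.53) = 1 − Φ(2.53/√t) = 1 − Φ(2.53/√1.45) = 1 − Φ(2.1011). So
  P(M_{1.45} ≥ 2.53) = 2(1 − Φ(2.1011)) ≈ 0.0356.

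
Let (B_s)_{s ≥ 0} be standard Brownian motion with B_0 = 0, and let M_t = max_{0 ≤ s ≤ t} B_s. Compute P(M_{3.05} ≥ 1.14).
P(M_{3.05} ≥ 1.14) = 2·P(B_{3.05} ≥ 1.14) = 2(1 − Φ(1.14/√3.05)) ≈ 0.5139

By the reflection principle for Brownian motion, P(M_t ≥ a) = 2 · P(B_t ≥ a) for a ≥ 0. Since B_t ~ N(0, t), P(B_t ≥ 1.14) = 1 − Φ(1.14/√t) = 1 − Φ(1.14/√3.05) = 1 − Φ(0.6528). So
  P(M_{3.05} ≥ 1.14) = 2(1 − Φ(0.6528)) ≈ 0.5139.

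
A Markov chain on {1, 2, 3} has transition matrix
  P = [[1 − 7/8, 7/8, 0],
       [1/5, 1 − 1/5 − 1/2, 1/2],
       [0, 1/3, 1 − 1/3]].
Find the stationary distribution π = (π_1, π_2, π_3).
π = (16/191, 70/191, 105/191)

This is a birth-death chain on three states, which satisfies detailed balance: π_1 · P_{12} = π_2 · P_{21} and π_2 · P_{23} = π_3 · P_{32}.
From π_1 · 7/8 = π_2 · 1/5: π_2/π_1 = (7/8)/(1/5) = 35/8.
From π_2 · 1/2 = π_3 · 1/3: π_3/π_2 = (1/2)/(1/3) = 3/2.
Take π_1 proportional to 1; then unnormalized π = (1, 35/8, 105/16). Normalize by dividing by the sum 191/16:
  π = (16/191, 70/191, 105/191).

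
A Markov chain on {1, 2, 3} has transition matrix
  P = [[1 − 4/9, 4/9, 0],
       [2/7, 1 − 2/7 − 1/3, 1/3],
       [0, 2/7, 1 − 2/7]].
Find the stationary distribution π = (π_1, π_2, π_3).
π = (27/118, 21/59, 49/118)

This is a birth-death chain on three states, which satisfies detailed balance: π_1 · P_{12} = π_2 · P_{21} and π_2 · P_{23} = π_3 · P_{32}.
From π_1 · 4/9 = π_2 · 2/7: π_2/π_1 = (4/9)/(2/7) = 14/9.
From π_2 · 1/3 = π_3 · 2/7: π_3/π_2 = (1/3)/(2/7) = 7/6.
Take π_1 proportional to 1; then unnormalized π = (1, 14/9, 49/27). Normalize by dividing by the sum 118/27:
  π = (27/118, 21/59, 49/118).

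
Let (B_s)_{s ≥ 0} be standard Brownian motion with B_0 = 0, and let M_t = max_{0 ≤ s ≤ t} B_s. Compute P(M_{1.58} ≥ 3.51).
P(M_{1.58} ≥ 3.51) = 2·P(B_{1.58} ≥ 3.51) = 2(1 − Φ(3.51/√1.58)) ≈ 0.0052

By the reflection principle for Brownian motion, P(M_t ≥ a) = 2 · P(B_t ≥ a) for a ≥ 0. Since B_t ~ N(0, t), P(B_t ≥ 3.51) = 1 − Φ(3.51/√t) = 1 − Φ(3.51/√1.58) = 1 − Φ(2.7924). So
  P(M_{1.58} ≥ 3.51) = 2(1 − Φ(2.7924)) ≈ 0.0052.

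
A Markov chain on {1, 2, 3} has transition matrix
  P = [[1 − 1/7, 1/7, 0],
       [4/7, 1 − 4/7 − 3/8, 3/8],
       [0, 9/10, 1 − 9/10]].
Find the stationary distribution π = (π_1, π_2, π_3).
π = (48/65, 12/65, 1/13)

This is a birth-death chain on three states, which satisfies detailed balance: π_1 · P_{12} = π_2 · P_{21} and π_2 · P_{23} = π_3 · P_{32}.
From π_1 · 1/7 = π_2 · 4/7: π_2/π_1 = (1/7)/(4/7) = 1/4.
From π_2 · 3/8 = π_3 · 9/10: π_3/π_2 = (3/8)/(9/10) = 5/12.
Take π_1 proportional to 1; then unnormalized π = (1, 1/4, 5/48). Normalize by dividing by the sum 65/48:
  π = (48/65, 12/65, 1/13).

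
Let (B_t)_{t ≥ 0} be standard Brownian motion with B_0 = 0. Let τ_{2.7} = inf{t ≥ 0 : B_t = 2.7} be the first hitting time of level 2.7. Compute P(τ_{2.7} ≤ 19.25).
P(τ_{2.7} ≤ 19.25) = 2(1 − Φ(2.7/√19.25)) = 2(1 − Φ(0.6154)) ≈ 0.5383

By the reflection principle for standard BM, P(τ_b ≤ t) = 2 · P(B_t ≥ b). Since B_t ~ N(0, t), P(B_t ≥ 2.7) = 1 − Φ(2.7/√t) = 1 − Φ(2.7/√19.25) = 1 − Φ(0.6154) ≈ 0.26915. Doubling: P(τ_{2.7} ≤ 19.25) ≈ 2 · 0.26915 = 0.53830 ≈ 0.5383.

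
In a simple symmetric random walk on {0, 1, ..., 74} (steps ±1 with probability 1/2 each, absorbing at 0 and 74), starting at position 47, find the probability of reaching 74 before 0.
P(hit 74 before 0) = 47/74

Let u_k = P(hit 74 before 0 | start at k). Then u_0 = 0, u_74 = 1, and u_k = u_{k-1}/2 + u_{k+1}/2 for 1 ≤ k ≤ 73. This harmonic recurrence is solved by u_k = k/74, giving u_47 = 47/74.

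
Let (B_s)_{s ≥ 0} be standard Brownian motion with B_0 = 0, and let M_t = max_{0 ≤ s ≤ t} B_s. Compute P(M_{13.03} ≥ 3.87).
P(M_{13.03} ≥ 3.87) = 2·P(B_{13.03} ≥ 3.87) = 2(1 − Φ(3.87/√13.03)) ≈ 0.2837

By the reflection principle for Brownian motion, P(M_t ≥ a) = 2 · P(B_t ≥ a) for a ≥ 0. Since B_t ~ N(0, t), P(B_t ≥ 3.87) = 1 − Φ(3.87/√t) = 1 − Φ(3.87/√13.03) = 1 − Φ(1.0721). So
  P(M_{13.03} ≥ 3.87) = 2(1 − Φ(1.0721)) ≈ 0.2837.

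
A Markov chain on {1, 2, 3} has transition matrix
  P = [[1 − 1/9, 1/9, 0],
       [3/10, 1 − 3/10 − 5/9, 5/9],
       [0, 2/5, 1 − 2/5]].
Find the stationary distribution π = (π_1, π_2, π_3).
π = (243/458, 45/229, 125/458)

This is a birth-death chain on three states, which satisfies detailed balance: π_1 · P_{12} = π_2 · P_{21} and π_2 · P_{23} = π_3 · P_{32}.
From π_1 · 1/9 = π_2 · 3/10: π_2/π_1 = (1/9)/(3/10) = 10/27.
From π_2 · 5/9 = π_3 · 2/5: π_3/π_2 = (5/9)/(2/5) = 25/18.
Take π_1 proportional to 1; then unnormalized π = (1, 10/27, 125/243). Normalize by dividing by the sum 458/243:
  π = (243/458, 45/229, 125/458).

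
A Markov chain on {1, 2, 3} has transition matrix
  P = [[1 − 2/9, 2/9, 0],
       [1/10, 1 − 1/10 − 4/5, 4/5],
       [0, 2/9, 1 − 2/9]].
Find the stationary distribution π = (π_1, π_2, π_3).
π = (9/101, 20/101, 72/101)

This is a birth-death chain on three states, which satisfies detailed balance: π_1 · P_{12} = π_2 · P_{21} and π_2 · P_{23} = π_3 · P_{32}.
From π_1 · 2/9 = π_2 · 1/10: π_2/π_1 = (2/9)/(1/10) = 20/9.
From π_2 · 4/5 = π_3 · 2/9: π_3/π_2 = (4/5)/(2/9) = 18/5.
Take π_1 proportional to 1; then unnormalized π = (1, 20/9, 8). Normalize by dividing by the sum 101/9:
  π = (9/101, 20/101, 72/101).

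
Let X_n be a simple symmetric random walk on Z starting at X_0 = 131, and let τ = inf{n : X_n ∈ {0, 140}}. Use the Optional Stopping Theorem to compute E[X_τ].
E[X_τ] = 131

X_n is a martingale and τ is a bounded-mean stopping time (indeed τ is finite a.s. with bounded expectation since the walk is in a bounded region). By the OST, E[X_τ] = E[X_0] = 131. Equivalently: E[X_τ] = 140 · P(hit 140 first) + 0 · P(hit 0 first) = 140 · (131/140) = 131.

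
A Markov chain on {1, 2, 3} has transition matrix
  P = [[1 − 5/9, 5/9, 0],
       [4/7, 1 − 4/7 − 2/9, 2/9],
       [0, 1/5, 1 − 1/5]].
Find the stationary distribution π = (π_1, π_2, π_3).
π = (324/989, 315/989, 350/989)

This is a birth-death chain on three states, which satisfies detailed balance: π_1 · P_{12} = π_2 · P_{21} and π_2 · P_{23} = π_3 · P_{32}.
From π_1 · 5/9 = π_2 · 4/7: π_2/π_1 = (5/9)/(4/7) = 35/36.
From π_2 · 2/9 = π_3 · 1/5: π_3/π_2 = (2/9)/(1/5) = 10/9.
Take π_1 proportional to 1; then unnormalized π = (1, 35/36, 175/162). Normalize by dividing by the sum 989/324:
  π = (324/989, 315/989, 350/989).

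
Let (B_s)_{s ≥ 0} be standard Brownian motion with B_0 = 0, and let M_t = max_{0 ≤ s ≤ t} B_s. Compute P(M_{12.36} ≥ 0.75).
P(M_{12.36} ≥ 0.75) = 2·P(B_{12.36} ≥ 0.75) = 2(1 − Φ(0.75/√12.36)) ≈ 0.8311

By the reflection principle for Brownian motion, P(M_t ≥ a) = 2 · P(B_t ≥ a) for a ≥ 0. Since B_t ~ N(0, t), P(B_t ≥ 0.75) = 1 − Φ(0.75/√t) = 1 − Φ(0.75/√12.36) = 1 − Φ(0.2133). So
  P(M_{12.36} ≥ 0.75) = 2(1 − Φ(0.2133)) ≈ 0.8311.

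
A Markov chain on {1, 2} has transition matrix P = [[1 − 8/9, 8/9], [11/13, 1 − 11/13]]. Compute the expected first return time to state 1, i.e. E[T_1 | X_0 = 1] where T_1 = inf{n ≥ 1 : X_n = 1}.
E[T_1 | X_0 = 1] = 1/π_1 = 203/99

For an irreducible recurrent Markov chain with stationary distribution π, E[T_i | X_0 = i] = 1/π_i (Kac's formula). Here π_1 = (11/13)/(8/9 + 11/13) = (11/13)/(203/117) = 99/203, so E[T_1 | X_0 = 1] = 1/π_1 = (8/9 + 11/13)/(11/13) = (203/117)/(11/13) = 203/99.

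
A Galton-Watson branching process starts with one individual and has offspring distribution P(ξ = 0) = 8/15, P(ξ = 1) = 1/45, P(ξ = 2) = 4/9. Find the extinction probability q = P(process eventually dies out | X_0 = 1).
q = 1

Mean offspring μ = 0·8/15 + 1·1/45 + 2·4/9 = 41/45 ≤ 1. For μ ≤ 1 with offspring not concentrated at 1, the Galton-Watson process goes extinct almost surely, so q = 1.
(Algebraic check: The pgf is f(s) = 8/15 + 1/45·s + 4/9·s². The extinction probability q is the smallest fixed point of f in [0, 1]. Setting s = f(s):
  4/9·s² + (1/45 − 1)·s + 8/15 = 0
  4/9·s² − (8/15 + 4/9)·s + 8/15 = 0
which factors as (s − 1)·(4/9·s − 8/15) = 0, giving roots s = 1 and s = (8/15)/(4/9) = 6/5. Since 6/5 ≥ 1, the smallest root in [0, 1] is s = 1.)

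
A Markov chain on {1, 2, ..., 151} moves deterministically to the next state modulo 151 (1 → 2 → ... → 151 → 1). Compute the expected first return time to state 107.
E[T_107 | X_0 = 107] = 151

The chain cycles deterministically, so starting at state 107 it returns in exactly 151 steps. Equivalently, the stationary distribution is uniform π_j = 1/151 for every state j, so by Kac's formula E[T_107] = 1/π_107 = 151.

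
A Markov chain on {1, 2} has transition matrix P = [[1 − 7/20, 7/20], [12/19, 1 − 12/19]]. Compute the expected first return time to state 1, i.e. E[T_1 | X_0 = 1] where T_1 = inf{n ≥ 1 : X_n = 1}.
E[T_1 | X_0 = 1] = 1/π_1 = 373/240

For an irreducible recurrent Markov chain with stationary distribution π, E[T_i | X_0 = i] = 1/π_i (Kac's formula). Here π_1 = (12/19)/(7/20 + 12/19) = (12/19)/(373/380) = 240/373, so E[T_1 | X_0 = 1] = 1/π_1 = (7/20 + 12/19)/(12/19) = (373/380)/(12/19) = 373/240.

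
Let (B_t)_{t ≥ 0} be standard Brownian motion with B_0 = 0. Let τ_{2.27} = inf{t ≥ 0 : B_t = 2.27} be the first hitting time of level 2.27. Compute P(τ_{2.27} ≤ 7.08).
P(τ_{2.27} ≤ 7.08) = 2(1 − Φ(2.27/√7.08)) = 2(1 − Φ(0.8531)) ≈ 0.3936

By the reflection principle for standard BM, P(τ_b ≤ t) = 2 · P(B_t ≥ b). Since B_t ~ N(0, t), P(B_t ≥ 2.27) = 1 − Φ(2.27/√t) = 1 − Φ(2.27/√7.08) = 1 − Φ(0.8531) ≈ 0.19680. Doubling: P(τ_{2.27} ≤ 7.08) ≈ 2 · 0.19680 = 0.39360 ≈ 0.3936.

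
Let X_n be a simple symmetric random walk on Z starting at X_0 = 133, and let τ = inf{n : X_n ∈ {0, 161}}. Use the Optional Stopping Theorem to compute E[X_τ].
E[X_τ] = 133

X_n is a martingale and τ is a bounded-mean stopping time (indeed τ is finite a.s. with bounded expectation since the walk is in a bounded region). By the OST, E[X_τ] = E[X_0] = 133. Equivalently: E[X_τ] = 161 · P(hit 161 first) + 0 · P(hit 0 first) = 161 · (133/161) = 133.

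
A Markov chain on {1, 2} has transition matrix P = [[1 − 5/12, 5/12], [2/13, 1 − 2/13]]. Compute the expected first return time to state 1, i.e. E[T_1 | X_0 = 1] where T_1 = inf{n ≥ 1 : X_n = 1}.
E[T_1 | X_0 = 1] = 1/π_1 = 89/24

For an irreducible recurrent Markov chain with stationary distribution π, E[T_i | X_0 = i] = 1/π_i (Kac's formula). Here π_1 = (2/13)/(5/12 + 2/13) = (2/13)/(89/156) = 24/89, so E[T_1 | X_0 = 1] = 1/π_1 = (5/12 + 2/13)/(2/13) = (89/156)/(2/13) = 89/24.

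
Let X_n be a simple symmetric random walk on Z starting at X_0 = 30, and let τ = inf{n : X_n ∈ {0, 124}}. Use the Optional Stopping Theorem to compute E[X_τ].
E[X_τ] = 30

X_n is a martingale and τ is a bounded-mean stopping time (indeed τ is finite a.s. with bounded expectation since the walk is in a bounded region). By the OST, E[X_τ] = E[X_0] = 30. Equivalently: E[X_τ] = 124 · P(hit 124 first) + 0 · P(hit 0 first) = 124 · (30/124) = 30.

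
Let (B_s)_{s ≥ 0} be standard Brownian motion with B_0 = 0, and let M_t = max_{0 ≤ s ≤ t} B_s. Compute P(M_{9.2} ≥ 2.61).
P(M_{9.2} ≥ 2.61) = 2·P(B_{9.2} ≥ 2.61) = 2(1 − Φ(2.61/√9.2)) ≈ 0.3895

By the reflection principle for Brownian motion, P(M_t ≥ a) = 2 · P(B_t ≥ a) for a ≥ 0. Since B_t ~ N(0, t), P(B_t ≥ 2.61) = 1 − Φ(2.61/√t) = 1 − Φ(2.61/√9.2) = 1 − Φ(0.8605). So
  P(M_{9.2} ≥ 2.61) = 2(1 − Φ(0.8605)) ≈ 0.3895.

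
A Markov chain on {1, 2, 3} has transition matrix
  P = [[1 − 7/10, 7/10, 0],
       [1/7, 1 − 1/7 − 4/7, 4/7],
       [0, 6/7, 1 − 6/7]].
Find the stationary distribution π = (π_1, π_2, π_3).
π = (6/55, 147/275, 98/275)

This is a birth-death chain on three states, which satisfies detailed balance: π_1 · P_{12} = π_2 · P_{21} and π_2 · P_{23} = π_3 · P_{32}.
From π_1 · 7/10 = π_2 · 1/7: π_2/π_1 = (7/10)/(1/7) = 49/10.
From π_2 · 4/7 = π_3 · 6/7: π_3/π_2 = (4/7)/(6/7) = 2/3.
Take π_1 proportional to 1; then unnormalized π = (1, 49/10, 49/15). Normalize by dividing by the sum 55/6:
  π = (6/55, 147/275, 98/275).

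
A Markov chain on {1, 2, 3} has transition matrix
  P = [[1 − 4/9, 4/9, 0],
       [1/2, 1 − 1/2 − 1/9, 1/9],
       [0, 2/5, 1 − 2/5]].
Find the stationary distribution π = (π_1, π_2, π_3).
π = (81/173, 72/173, 20/173)

This is a birth-death chain on three states, which satisfies detailed balance: π_1 · P_{12} = π_2 · P_{21} and π_2 · P_{23} = π_3 · P_{32}.
From π_1 · 4/9 = π_2 · 1/2: π_2/π_1 = (4/9)/(1/2) = 8/9.
From π_2 · 1/9 = π_3 · 2/5: π_3/π_2 = (1/9)/(2/5) = 5/18.
Take π_1 proportional to 1; then unnormalized π = (1, 8/9, 20/81). Normalize by dividing by the sum 173/81:
  π = (81/173, 72/173, 20/173).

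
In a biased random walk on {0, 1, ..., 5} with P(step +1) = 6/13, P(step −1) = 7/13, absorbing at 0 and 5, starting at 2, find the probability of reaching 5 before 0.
P(hit 5 before 0) = (1 − (7/6)^2) / (1 − (7/6)^5) = 2808/9031

Let u_k denote P(reach 5 before 0 | start at k). Boundary: u_0 = 0, u_5 = 1. Recurrence: u_k = 6/13·u_{k+1} + 7/13·u_{k-1} for 1 ≤ k ≤ 4. Try u_k = A + B·r^k with r = q/p = (7/13)/(6/13) = 7/6. Substitution satisfies the recurrence; boundary conditions give:
  u_k = (1 − r^k) / (1 − r^N) = (1 − (7/6)^2) / (1 − (7/6)^5) = 2808/9031.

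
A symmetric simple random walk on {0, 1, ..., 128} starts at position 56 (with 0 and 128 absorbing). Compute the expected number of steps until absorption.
E[τ | X_0 = 56] = 4032

Let v_k = E[τ | X_0 = k]. Boundary: v_0 = v_128 = 0. Recurrence: v_k = 1 + (v_{k-1} + v_{k+1})/2 for 1 ≤ k ≤ 127. The particular solution to v_k − (v_{k-1} + v_{k+1})/2 = 1 is v_k = −k^2. Adding homogeneous solution A + B k and matching boundaries gives v_k = k (128 − k). Substituting k = 56: v_56 = 56 · 72 = 4032.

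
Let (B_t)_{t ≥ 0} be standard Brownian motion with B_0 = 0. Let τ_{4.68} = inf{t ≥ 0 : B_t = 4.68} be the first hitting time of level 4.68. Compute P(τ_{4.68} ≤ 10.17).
P(τ_{4.68} ≤ 10.17) = 2(1 − Φ(4.68/√10.17)) = 2(1 − Φ(1.4675)) ≈ 0.1422

By the reflection principle for standard BM, P(τ_b ≤ t) = 2 · P(B_t ≥ b). Since B_t ~ N(0, t), P(B_t ≥ 4.68) = 1 − Φ(4.68/√t) = 1 − Φ(4.68/√10.17) = 1 − Φ(1.4675) ≈ 0.07112. Doubling: P(τ_{4.68} ≤ 10.17) ≈ 2 · 0.07112 = 0.14224 ≈ 0.1422.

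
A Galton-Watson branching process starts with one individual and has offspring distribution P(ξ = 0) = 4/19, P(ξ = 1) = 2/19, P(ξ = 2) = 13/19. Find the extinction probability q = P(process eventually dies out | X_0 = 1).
q = 4/13

The pgf is f(s) = 4/19 + 2/19·s + 13/19·s². The extinction probability q is the smallest fixed point of f in [0, 1]. Setting s = f(s):
  13/19·s² + (2/19 − 1)·s + 4/19 = 0
  13/19·s² − (4/19 + 13/19)·s + 4/19 = 0
which factors as (s − 1)·(13/19·s − 4/19) = 0, giving roots s = 1 and s = (4/19)/(13/19) = 4/13.
Mean offspring μ = 2/19 + 2·13/19 = 28/19 > 1 (supercritical), so q < 1. The extinction probability is the smaller root: q = (4/19)/(13/19) = 4/13.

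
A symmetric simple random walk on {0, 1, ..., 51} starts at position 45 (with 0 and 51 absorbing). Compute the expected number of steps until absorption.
E[τ | X_0 = 45] = 270

Let v_k = E[τ | X_0 = k]. Boundary: v_0 = v_51 = 0. Recurrence: v_k = 1 + (v_{k-1} + v_{k+1})/2 for 1 ≤ k ≤ 50. The particular solution to v_k − (v_{k-1} + v_{k+1})/2 = 1 is v_k = −k^2. Adding homogeneous solution A + B k and matching boundaries gives v_k = k (51 − k). Substituting k = 45: v_45 = 45 · 6 = 270.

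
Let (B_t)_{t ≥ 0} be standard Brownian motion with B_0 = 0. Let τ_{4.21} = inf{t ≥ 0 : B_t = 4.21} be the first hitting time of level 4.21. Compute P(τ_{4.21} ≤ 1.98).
P(τ_{4.21} ≤ 1.98) = 2(1 − Φ(4.21/√1.98)) = 2(1 − Φ(2.9919)) ≈ 0.0028

By the reflection principle for standard BM, P(τ_b ≤ t) = 2 · P(B_t ≥ b). Since B_t ~ N(0, t), P(B_t ≥ 4.21) = 1 − Φ(4.21/√t) = 1 − Φ(4.21/√1.98) = 1 − Φ(2.9919) ≈ 0.00139. Doubling: P(τ_{4.21} ≤ 1.98) ≈ 2 · 0.00139 = 0.00278 ≈ 0.0028.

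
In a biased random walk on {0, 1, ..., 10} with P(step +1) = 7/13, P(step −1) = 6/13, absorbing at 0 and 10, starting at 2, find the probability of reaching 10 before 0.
P(hit 10 before 0) = (1 − (6/7)^2) / (1 − (6/7)^10) = 5764801/17077621

Let u_k denote P(reach 10 before 0 | start at k). Boundary: u_0 = 0, u_10 = 1. Recurrence: u_k = 7/13·u_{k+1} + 6/13·u_{k-1} for 1 ≤ k ≤ 9. Try u_k = A + B·r^k with r = q/p = (6/13)/(7/13) = 6/7. Substitution satisfies the recurrence; boundary conditions give:
  u_k = (1 − r^k) / (1 − r^N) = (1 − (6/7)^2) / (1 − (6/7)^10) = 5764801/17077621.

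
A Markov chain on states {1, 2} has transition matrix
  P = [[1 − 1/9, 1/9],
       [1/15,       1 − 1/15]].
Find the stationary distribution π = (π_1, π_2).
π_1 = 3/8, π_2 = 5/8

Solve πP = π with π_1 + π_2 = 1. From πP = π: π_1 · (1 − 1/9) + π_2 · 1/15 = π_1 ⇒ π_2 · 1/15 = π_1 · 1/9 ⇒ π_2/π_1 = (1/9)/(1/15) = 5/3. Together with π_1 + π_2 = 1:
  π_1 = (1/15)/(1/9 + 1/15) = (1/15)/(8/45) = 3/8,
  π_2 = (1/9)/(1/9 + 1/15) = (1/9)/(8/45) = 5/8.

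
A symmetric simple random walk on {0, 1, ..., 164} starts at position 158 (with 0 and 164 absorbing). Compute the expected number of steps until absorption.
E[τ | X_0 = 158] = 948

Let v_k = E[τ | X_0 = k]. Boundary: v_0 = v_164 = 0. Recurrence: v_k = 1 + (v_{k-1} + v_{k+1})/2 for 1 ≤ k ≤ 163. The particular solution to v_k − (v_{k-1} + v_{k+1})/2 = 1 is v_k = −k^2. Adding homogeneous solution A + B k and matching boundaries gives v_k = k (164 − k). Substituting k = 158: v_158 = 158 · 6 = 948.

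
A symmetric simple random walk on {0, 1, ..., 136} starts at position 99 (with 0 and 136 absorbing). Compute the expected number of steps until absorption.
E[τ | X_0 = 99] = 3663

Let v_k = E[τ | X_0 = k]. Boundary: v_0 = v_136 = 0. Recurrence: v_k = 1 + (v_{k-1} + v_{k+1})/2 for 1 ≤ k ≤ 135. The particular solution to v_k − (v_{k-1} + v_{k+1})/2 = 1 is v_k = −k^2. Adding homogeneous solution A + B k and matching boundaries gives v_k = k (136 − k). Substituting k = 99: v_99 = 99 · 37 = 3663.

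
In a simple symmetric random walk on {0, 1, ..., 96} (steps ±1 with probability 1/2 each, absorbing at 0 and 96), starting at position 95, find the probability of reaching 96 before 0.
P(hit 96 before 0) = 95/96

Let u_k = P(hit 96 before 0 | start at k). Then u_0 = 0, u_96 = 1, and u_k = u_{k-1}/2 + u_{k+1}/2 for 1 ≤ k ≤ 95. This harmonic recurrence is solved by u_k = k/96, giving u_95 = 95/96.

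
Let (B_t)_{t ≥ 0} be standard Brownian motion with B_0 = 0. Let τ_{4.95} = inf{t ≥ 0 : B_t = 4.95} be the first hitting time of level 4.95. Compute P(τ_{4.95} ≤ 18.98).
P(τ_{4.95} ≤ 18.98) = 2(1 − Φ(4.95/√18.98)) = 2(1 − Φ(1.1362)) ≈ 0.2559

By the reflection principle for standard BM, P(τ_b ≤ t) = 2 · P(B_t ≥ b). Since B_t ~ N(0, t), P(B_t ≥ 4.95) = 1 − Φ(4.95/√t) = 1 − Φ(4.95/√18.98) = 1 − Φ(1.1362) ≈ 0.12794. Doubling: P(τ_{4.95} ≤ 18.98) ≈ 2 · 0.12794 = 0.25588 ≈ 0.2559.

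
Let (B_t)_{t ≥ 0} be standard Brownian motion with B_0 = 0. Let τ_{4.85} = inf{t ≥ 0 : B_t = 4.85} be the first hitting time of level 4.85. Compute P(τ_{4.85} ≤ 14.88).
P(τ_{4.85} ≤ 14.88) = 2(1 − Φ(4.85/√14.88)) = 2(1 − Φ(1.2573)) ≈ 0.2086

By the reflection principle for standard BM, P(τ_b ≤ t) = 2 · P(B_t ≥ b). Since B_t ~ N(0, t), P(B_t ≥ 4.85) = 1 − Φ(4.85/√t) = 1 − Φ(4.85/√14.88) = 1 − Φ(1.2573) ≈ 0.10432. Doubling: P(τ_{4.85} ≤ 14.88) ≈ 2 · 0.10432 = 0.20864 ≈ 0.2086.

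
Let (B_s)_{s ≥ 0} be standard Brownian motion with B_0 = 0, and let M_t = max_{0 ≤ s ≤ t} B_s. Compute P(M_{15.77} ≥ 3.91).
P(M_{15.77} ≥ 3.91) = 2·P(B_{15.77} ≥ 3.91) = 2(1 − Φ(3.91/√15.77)) ≈ 0.3248

By the reflection principle for Brownian motion, P(M_t ≥ a) = 2 · P(B_t ≥ a) for a ≥ 0. Since B_t ~ N(0, t), P(B_t ≥ 3.91) = 1 − Φ(3.91/√t) = 1 − Φ(3.91/√15.77) = 1 − Φ(0.9846). So
  P(M_{15.77} ≥ 3.91) = 2(1 − Φ(0.9846)) ≈ 0.3248.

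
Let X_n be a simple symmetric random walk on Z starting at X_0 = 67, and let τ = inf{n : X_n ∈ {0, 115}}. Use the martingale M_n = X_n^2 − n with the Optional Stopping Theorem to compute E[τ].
E[τ] = 3216

M_n = X_n^2 − n is a martingale (since E[X_{n+1}^2 | F_n] = X_n^2 + 1). By OST (τ has finite mean in a bounded region), E[M_τ] = E[M_0] = X_0^2 − 0 = 67^2 = 4489. Also E[M_τ] = E[X_τ^2] − E[τ]. The walk exits at 0 or 115, with P(hit 115 first) = 67/115, so E[X_τ^2] = 115^2 · 67/115 + 0 = 7705. Thus E[τ] = E[X_τ^2] − E[M_τ] = 7705 − 4489 = 3216 = 67(115 − 67) = 3216.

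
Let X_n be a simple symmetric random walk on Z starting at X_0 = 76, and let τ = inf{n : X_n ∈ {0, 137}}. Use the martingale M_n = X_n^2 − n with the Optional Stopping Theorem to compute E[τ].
E[τ] = 4636

M_n = X_n^2 − n is a martingale (since E[X_{n+1}^2 | F_n] = X_n^2 + 1). By OST (τ has finite mean in a bounded region), E[M_τ] = E[M_0] = X_0^2 − 0 = 76^2 = 5776. Also E[M_τ] = E[X_τ^2] − E[τ]. The walk exits at 0 or 137, with P(hit 137 first) = 76/137, so E[X_τ^2] = 137^2 · 76/137 + 0 = 10412. Thus E[τ] = E[X_τ^2] − E[M_τ] = 10412 − 5776 = 4636 = 76(137 − 76) = 4636.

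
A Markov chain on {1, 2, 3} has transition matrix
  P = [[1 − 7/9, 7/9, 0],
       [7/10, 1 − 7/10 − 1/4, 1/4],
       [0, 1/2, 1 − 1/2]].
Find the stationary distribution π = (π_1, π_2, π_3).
π = (3/8, 5/12, 5/24)

This is a birth-death chain on three states, which satisfies detailed balance: π_1 · P_{12} = π_2 · P_{21} and π_2 · P_{23} = π_3 · P_{32}.
From π_1 · 7/9 = π_2 · 7/10: π_2/π_1 = (7/9)/(7/10) = 10/9.
From π_2 · 1/4 = π_3 · 1/2: π_3/π_2 = (1/4)/(1/2) = 1/2.
Take π_1 proportional to 1; then unnormalized π = (1, 10/9, 5/9). Normalize by dividing by the sum 8/3:
  π = (3/8, 5/12, 5/24).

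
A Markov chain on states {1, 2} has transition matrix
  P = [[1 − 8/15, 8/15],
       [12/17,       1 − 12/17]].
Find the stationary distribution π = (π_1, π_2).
π_1 = 45/79, π_2 = 34/79

Solve πP = π with π_1 + π_2 = 1. From πP = π: π_1 · (1 − 8/15) + π_2 · 12/17 = π_1 ⇒ π_2 · 12/17 = π_1 · 8/15 ⇒ π_2/π_1 = (8/15)/(12/17) = 34/45. Together with π_1 + π_2 = 1:
  π_1 = (12/17)/(8/15 + 12/17) = (12/17)/(316/255) = 45/79,
  π_2 = (8/15)/(8/15 + 12/17) = (8/15)/(316/255) = 34/79.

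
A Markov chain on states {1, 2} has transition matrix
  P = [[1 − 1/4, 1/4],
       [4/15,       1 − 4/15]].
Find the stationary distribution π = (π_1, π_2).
π_1 = 16/31, π_2 = 15/31

Solve πP = π with π_1 + π_2 = 1. From πP = π: π_1 · (1 − 1/4) + π_2 · 4/15 = π_1 ⇒ π_2 · 4/15 = π_1 · 1/4 ⇒ π_2/π_1 = (1/4)/(4/15) = 15/16. Together with π_1 + π_2 = 1:
  π_1 = (4/15)/(1/4 + 4/15) = (4/15)/(31/60) = 16/31,
  π_2 = (1/4)/(1/4 + 4/15) = (1/4)/(31/60) = 15/31.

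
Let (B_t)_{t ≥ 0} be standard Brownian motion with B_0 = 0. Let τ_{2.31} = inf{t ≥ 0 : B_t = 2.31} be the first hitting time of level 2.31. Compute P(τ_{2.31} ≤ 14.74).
P(τ_{2.31} ≤ 14.74) = 2(1 − Φ(2.31/√14.74)) = 2(1 − Φ(0.6017)) ≈ 0.5474

By the reflection principle for standard BM, P(τ_b ≤ t) = 2 · P(B_t ≥ b). Since B_t ~ N(0, t), P(B_t ≥ 2.31) = 1 − Φ(2.31/√t) = 1 − Φ(2.31/√14.74) = 1 − Φ(0.6017) ≈ 0.27369. Doubling: P(τ_{2.31} ≤ 14.74) ≈ 2 · 0.27369 = 0.54738 ≈ 0.5474.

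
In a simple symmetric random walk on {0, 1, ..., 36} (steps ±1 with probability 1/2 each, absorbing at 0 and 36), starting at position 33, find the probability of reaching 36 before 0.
P(hit 36 before 0) = 33/36 = 11/12

Let u_k = P(hit 36 before 0 | start at k). Then u_0 = 0, u_36 = 1, and u_k = u_{k-1}/2 + u_{k+1}/2 for 1 ≤ k ≤ 35. This harmonic recurrence is solved by u_k = k/36, giving u_33 = 33/36 = 11/12.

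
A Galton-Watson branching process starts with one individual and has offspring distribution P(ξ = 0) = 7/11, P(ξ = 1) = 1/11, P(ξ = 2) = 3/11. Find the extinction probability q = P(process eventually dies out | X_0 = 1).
q = 1

Mean offspring μ = 0·7/11 + 1·1/11 + 2·3/11 = 7/11 ≤ 1. For μ ≤ 1 with offspring not concentrated at 1, the Galton-Watson process goes extinct almost surely, so q = 1.
(Algebraic check: The pgf is f(s) = 7/11 + 1/11·s + 3/11·s². The extinction probability q is the smallest fixed point of f in [0, 1]. Setting s = f(s):
  3/11·s² + (1/11 − 1)·s + 7/11 = 0
  3/11·s² − (7/11 + 3/11)·s + 7/11 = 0
which factors as (s − 1)·(3/11·s − 7/11) = 0, giving roots s = 1 and s = (7/11)/(3/11) = 7/3. Since 7/3 ≥ 1, the smallest root in [0, 1] is s = 1.)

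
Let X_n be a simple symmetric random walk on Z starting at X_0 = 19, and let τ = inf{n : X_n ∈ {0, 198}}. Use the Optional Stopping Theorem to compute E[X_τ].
E[X_τ] = 19

X_n is a martingale and τ is a bounded-mean stopping time (indeed τ is finite a.s. with bounded expectation since the walk is in a bounded region). By the OST, E[X_τ] = E[X_0] = 19. Equivalently: E[X_τ] = 198 · P(hit 198 first) + 0 · P(hit 0 first) = 198 · (19/198) = 19.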